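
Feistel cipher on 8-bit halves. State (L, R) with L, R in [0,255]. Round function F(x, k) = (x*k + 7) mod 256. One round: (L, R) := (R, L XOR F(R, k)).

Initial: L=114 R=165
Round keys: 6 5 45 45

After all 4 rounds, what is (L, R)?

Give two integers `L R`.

Round 1 (k=6): L=165 R=151
Round 2 (k=5): L=151 R=95
Round 3 (k=45): L=95 R=45
Round 4 (k=45): L=45 R=175

Answer: 45 175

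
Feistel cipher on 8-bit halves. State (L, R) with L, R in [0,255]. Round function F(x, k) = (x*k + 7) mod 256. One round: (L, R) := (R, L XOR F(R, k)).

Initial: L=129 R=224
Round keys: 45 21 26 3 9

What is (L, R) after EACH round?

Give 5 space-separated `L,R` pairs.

Round 1 (k=45): L=224 R=230
Round 2 (k=21): L=230 R=5
Round 3 (k=26): L=5 R=111
Round 4 (k=3): L=111 R=81
Round 5 (k=9): L=81 R=143

Answer: 224,230 230,5 5,111 111,81 81,143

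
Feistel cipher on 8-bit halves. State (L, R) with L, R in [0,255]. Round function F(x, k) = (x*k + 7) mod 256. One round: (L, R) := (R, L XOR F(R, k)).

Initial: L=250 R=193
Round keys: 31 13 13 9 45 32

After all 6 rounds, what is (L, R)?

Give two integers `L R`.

Round 1 (k=31): L=193 R=156
Round 2 (k=13): L=156 R=50
Round 3 (k=13): L=50 R=13
Round 4 (k=9): L=13 R=78
Round 5 (k=45): L=78 R=176
Round 6 (k=32): L=176 R=73

Answer: 176 73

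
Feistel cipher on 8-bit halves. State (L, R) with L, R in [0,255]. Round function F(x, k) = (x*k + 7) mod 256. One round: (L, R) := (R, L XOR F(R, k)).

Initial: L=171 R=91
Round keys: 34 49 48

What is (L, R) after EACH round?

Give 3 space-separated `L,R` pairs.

Round 1 (k=34): L=91 R=182
Round 2 (k=49): L=182 R=134
Round 3 (k=48): L=134 R=145

Answer: 91,182 182,134 134,145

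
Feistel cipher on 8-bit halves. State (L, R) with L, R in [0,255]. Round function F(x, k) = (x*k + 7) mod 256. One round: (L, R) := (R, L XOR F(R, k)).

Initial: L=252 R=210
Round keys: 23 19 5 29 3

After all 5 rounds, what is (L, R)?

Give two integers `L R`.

Answer: 205 128

Derivation:
Round 1 (k=23): L=210 R=25
Round 2 (k=19): L=25 R=48
Round 3 (k=5): L=48 R=238
Round 4 (k=29): L=238 R=205
Round 5 (k=3): L=205 R=128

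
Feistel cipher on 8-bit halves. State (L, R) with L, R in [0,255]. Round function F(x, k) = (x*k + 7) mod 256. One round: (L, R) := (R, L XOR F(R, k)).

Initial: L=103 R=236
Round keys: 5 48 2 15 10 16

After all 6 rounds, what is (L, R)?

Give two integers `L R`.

Round 1 (k=5): L=236 R=196
Round 2 (k=48): L=196 R=43
Round 3 (k=2): L=43 R=153
Round 4 (k=15): L=153 R=213
Round 5 (k=10): L=213 R=192
Round 6 (k=16): L=192 R=210

Answer: 192 210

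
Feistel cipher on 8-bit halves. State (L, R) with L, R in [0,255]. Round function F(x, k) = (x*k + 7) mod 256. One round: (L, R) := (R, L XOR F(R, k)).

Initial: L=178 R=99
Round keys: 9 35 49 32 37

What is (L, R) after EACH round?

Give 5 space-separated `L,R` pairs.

Answer: 99,48 48,244 244,139 139,147 147,205

Derivation:
Round 1 (k=9): L=99 R=48
Round 2 (k=35): L=48 R=244
Round 3 (k=49): L=244 R=139
Round 4 (k=32): L=139 R=147
Round 5 (k=37): L=147 R=205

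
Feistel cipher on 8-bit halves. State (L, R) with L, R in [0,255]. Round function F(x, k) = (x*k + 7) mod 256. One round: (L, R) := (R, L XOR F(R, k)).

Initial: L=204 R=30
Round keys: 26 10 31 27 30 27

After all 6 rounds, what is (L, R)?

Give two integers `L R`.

Answer: 250 38

Derivation:
Round 1 (k=26): L=30 R=223
Round 2 (k=10): L=223 R=163
Round 3 (k=31): L=163 R=27
Round 4 (k=27): L=27 R=67
Round 5 (k=30): L=67 R=250
Round 6 (k=27): L=250 R=38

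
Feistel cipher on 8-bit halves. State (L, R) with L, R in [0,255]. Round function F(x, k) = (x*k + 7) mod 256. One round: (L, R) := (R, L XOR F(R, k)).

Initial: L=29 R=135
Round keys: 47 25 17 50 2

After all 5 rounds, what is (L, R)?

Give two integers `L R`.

Answer: 126 140

Derivation:
Round 1 (k=47): L=135 R=205
Round 2 (k=25): L=205 R=139
Round 3 (k=17): L=139 R=143
Round 4 (k=50): L=143 R=126
Round 5 (k=2): L=126 R=140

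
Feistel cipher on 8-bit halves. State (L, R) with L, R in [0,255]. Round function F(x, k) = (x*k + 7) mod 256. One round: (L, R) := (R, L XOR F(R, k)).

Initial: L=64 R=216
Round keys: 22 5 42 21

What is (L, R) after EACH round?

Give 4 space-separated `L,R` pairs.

Answer: 216,215 215,226 226,204 204,33

Derivation:
Round 1 (k=22): L=216 R=215
Round 2 (k=5): L=215 R=226
Round 3 (k=42): L=226 R=204
Round 4 (k=21): L=204 R=33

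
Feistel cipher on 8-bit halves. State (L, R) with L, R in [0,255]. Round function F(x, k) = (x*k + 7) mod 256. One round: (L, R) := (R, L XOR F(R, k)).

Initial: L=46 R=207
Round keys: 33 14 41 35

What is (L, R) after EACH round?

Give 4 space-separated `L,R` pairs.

Round 1 (k=33): L=207 R=152
Round 2 (k=14): L=152 R=152
Round 3 (k=41): L=152 R=199
Round 4 (k=35): L=199 R=164

Answer: 207,152 152,152 152,199 199,164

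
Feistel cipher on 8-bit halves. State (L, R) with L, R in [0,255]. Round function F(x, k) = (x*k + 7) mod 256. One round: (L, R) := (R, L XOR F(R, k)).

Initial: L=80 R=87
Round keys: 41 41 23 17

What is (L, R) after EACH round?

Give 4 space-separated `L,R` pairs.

Round 1 (k=41): L=87 R=166
Round 2 (k=41): L=166 R=202
Round 3 (k=23): L=202 R=139
Round 4 (k=17): L=139 R=136

Answer: 87,166 166,202 202,139 139,136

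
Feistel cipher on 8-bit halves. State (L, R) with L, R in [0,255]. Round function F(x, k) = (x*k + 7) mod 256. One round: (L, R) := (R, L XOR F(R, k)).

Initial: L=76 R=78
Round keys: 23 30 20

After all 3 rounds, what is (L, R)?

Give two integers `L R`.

Answer: 83 198

Derivation:
Round 1 (k=23): L=78 R=69
Round 2 (k=30): L=69 R=83
Round 3 (k=20): L=83 R=198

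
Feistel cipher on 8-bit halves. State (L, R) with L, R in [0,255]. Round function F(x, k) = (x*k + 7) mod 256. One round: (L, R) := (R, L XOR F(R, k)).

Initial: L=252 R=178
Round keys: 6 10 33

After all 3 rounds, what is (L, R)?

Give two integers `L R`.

Answer: 175 89

Derivation:
Round 1 (k=6): L=178 R=207
Round 2 (k=10): L=207 R=175
Round 3 (k=33): L=175 R=89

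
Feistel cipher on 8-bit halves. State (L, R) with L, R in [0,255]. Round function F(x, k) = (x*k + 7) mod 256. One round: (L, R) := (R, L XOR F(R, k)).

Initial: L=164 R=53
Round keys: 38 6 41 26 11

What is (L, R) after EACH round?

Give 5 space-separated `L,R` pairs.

Answer: 53,65 65,184 184,62 62,235 235,30

Derivation:
Round 1 (k=38): L=53 R=65
Round 2 (k=6): L=65 R=184
Round 3 (k=41): L=184 R=62
Round 4 (k=26): L=62 R=235
Round 5 (k=11): L=235 R=30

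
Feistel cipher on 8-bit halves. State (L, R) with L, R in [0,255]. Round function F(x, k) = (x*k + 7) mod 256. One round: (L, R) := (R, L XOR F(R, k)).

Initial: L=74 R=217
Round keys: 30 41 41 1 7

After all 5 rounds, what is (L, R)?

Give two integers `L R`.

Round 1 (k=30): L=217 R=63
Round 2 (k=41): L=63 R=199
Round 3 (k=41): L=199 R=217
Round 4 (k=1): L=217 R=39
Round 5 (k=7): L=39 R=193

Answer: 39 193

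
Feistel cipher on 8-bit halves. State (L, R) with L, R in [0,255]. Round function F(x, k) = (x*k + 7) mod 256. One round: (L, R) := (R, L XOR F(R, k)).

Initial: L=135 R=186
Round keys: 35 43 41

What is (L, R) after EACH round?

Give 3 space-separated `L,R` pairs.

Answer: 186,242 242,23 23,68

Derivation:
Round 1 (k=35): L=186 R=242
Round 2 (k=43): L=242 R=23
Round 3 (k=41): L=23 R=68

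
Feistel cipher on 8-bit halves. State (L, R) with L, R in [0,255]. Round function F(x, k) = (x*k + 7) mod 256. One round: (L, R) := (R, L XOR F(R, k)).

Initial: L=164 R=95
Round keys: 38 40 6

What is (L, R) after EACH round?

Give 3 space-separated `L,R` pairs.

Round 1 (k=38): L=95 R=133
Round 2 (k=40): L=133 R=144
Round 3 (k=6): L=144 R=226

Answer: 95,133 133,144 144,226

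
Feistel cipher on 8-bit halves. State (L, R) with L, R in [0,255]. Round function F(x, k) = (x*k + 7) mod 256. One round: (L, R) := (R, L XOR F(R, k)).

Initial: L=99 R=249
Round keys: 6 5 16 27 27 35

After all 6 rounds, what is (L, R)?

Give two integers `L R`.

Answer: 120 97

Derivation:
Round 1 (k=6): L=249 R=190
Round 2 (k=5): L=190 R=68
Round 3 (k=16): L=68 R=249
Round 4 (k=27): L=249 R=14
Round 5 (k=27): L=14 R=120
Round 6 (k=35): L=120 R=97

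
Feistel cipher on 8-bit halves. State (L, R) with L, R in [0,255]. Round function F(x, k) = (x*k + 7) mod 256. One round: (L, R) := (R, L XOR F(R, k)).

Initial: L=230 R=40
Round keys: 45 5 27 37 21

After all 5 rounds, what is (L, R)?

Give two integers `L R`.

Answer: 253 250

Derivation:
Round 1 (k=45): L=40 R=233
Round 2 (k=5): L=233 R=188
Round 3 (k=27): L=188 R=50
Round 4 (k=37): L=50 R=253
Round 5 (k=21): L=253 R=250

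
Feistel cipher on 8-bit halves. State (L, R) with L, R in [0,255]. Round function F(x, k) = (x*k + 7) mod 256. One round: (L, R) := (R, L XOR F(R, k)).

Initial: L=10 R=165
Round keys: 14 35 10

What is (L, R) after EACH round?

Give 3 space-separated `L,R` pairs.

Answer: 165,7 7,89 89,134

Derivation:
Round 1 (k=14): L=165 R=7
Round 2 (k=35): L=7 R=89
Round 3 (k=10): L=89 R=134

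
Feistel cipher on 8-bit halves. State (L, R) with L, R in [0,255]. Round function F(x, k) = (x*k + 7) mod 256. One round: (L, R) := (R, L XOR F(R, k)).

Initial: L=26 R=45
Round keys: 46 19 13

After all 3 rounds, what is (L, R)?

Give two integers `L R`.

Round 1 (k=46): L=45 R=7
Round 2 (k=19): L=7 R=161
Round 3 (k=13): L=161 R=51

Answer: 161 51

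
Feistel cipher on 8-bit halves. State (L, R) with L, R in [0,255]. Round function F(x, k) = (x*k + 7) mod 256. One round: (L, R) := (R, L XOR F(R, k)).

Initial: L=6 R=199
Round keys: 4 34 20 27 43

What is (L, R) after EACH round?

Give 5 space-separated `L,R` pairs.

Answer: 199,37 37,54 54,26 26,243 243,194

Derivation:
Round 1 (k=4): L=199 R=37
Round 2 (k=34): L=37 R=54
Round 3 (k=20): L=54 R=26
Round 4 (k=27): L=26 R=243
Round 5 (k=43): L=243 R=194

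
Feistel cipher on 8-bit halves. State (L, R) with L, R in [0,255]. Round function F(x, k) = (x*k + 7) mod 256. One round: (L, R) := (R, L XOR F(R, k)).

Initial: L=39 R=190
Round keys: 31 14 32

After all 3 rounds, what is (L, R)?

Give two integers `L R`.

Round 1 (k=31): L=190 R=46
Round 2 (k=14): L=46 R=53
Round 3 (k=32): L=53 R=137

Answer: 53 137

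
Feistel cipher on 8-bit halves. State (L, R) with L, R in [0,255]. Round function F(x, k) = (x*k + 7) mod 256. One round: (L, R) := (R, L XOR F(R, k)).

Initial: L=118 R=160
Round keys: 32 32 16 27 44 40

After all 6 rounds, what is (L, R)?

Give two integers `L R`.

Round 1 (k=32): L=160 R=113
Round 2 (k=32): L=113 R=135
Round 3 (k=16): L=135 R=6
Round 4 (k=27): L=6 R=46
Round 5 (k=44): L=46 R=233
Round 6 (k=40): L=233 R=65

Answer: 233 65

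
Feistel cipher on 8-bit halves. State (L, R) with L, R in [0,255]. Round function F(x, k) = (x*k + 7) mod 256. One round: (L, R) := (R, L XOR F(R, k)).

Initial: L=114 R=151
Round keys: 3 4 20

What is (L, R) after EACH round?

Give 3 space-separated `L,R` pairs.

Answer: 151,190 190,104 104,153

Derivation:
Round 1 (k=3): L=151 R=190
Round 2 (k=4): L=190 R=104
Round 3 (k=20): L=104 R=153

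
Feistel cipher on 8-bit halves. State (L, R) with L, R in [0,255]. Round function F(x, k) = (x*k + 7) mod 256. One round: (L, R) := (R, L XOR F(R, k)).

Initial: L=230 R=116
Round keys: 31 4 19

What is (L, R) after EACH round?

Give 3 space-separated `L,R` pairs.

Round 1 (k=31): L=116 R=245
Round 2 (k=4): L=245 R=175
Round 3 (k=19): L=175 R=241

Answer: 116,245 245,175 175,241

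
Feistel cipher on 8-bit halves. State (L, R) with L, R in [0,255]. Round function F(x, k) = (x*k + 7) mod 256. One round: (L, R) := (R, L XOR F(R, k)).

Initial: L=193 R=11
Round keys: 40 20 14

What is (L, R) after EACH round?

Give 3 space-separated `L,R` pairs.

Round 1 (k=40): L=11 R=126
Round 2 (k=20): L=126 R=212
Round 3 (k=14): L=212 R=225

Answer: 11,126 126,212 212,225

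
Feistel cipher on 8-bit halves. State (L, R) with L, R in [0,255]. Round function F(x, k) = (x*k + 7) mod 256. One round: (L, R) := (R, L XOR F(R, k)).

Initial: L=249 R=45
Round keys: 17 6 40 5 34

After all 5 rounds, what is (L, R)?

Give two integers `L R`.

Answer: 241 51

Derivation:
Round 1 (k=17): L=45 R=253
Round 2 (k=6): L=253 R=216
Round 3 (k=40): L=216 R=58
Round 4 (k=5): L=58 R=241
Round 5 (k=34): L=241 R=51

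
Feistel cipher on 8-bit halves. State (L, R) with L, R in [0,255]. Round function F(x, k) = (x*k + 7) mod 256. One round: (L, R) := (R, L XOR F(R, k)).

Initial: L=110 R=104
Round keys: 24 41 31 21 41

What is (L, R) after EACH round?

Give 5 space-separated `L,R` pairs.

Round 1 (k=24): L=104 R=169
Round 2 (k=41): L=169 R=112
Round 3 (k=31): L=112 R=62
Round 4 (k=21): L=62 R=109
Round 5 (k=41): L=109 R=66

Answer: 104,169 169,112 112,62 62,109 109,66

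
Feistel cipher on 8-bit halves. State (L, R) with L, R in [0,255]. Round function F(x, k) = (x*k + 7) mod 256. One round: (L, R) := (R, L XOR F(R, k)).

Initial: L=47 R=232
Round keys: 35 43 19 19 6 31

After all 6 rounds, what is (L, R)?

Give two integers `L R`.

Answer: 75 144

Derivation:
Round 1 (k=35): L=232 R=144
Round 2 (k=43): L=144 R=223
Round 3 (k=19): L=223 R=4
Round 4 (k=19): L=4 R=140
Round 5 (k=6): L=140 R=75
Round 6 (k=31): L=75 R=144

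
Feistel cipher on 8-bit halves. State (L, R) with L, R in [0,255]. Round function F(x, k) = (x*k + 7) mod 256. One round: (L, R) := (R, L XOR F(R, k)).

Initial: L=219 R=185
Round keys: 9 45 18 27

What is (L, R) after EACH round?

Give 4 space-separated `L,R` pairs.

Answer: 185,83 83,39 39,150 150,254

Derivation:
Round 1 (k=9): L=185 R=83
Round 2 (k=45): L=83 R=39
Round 3 (k=18): L=39 R=150
Round 4 (k=27): L=150 R=254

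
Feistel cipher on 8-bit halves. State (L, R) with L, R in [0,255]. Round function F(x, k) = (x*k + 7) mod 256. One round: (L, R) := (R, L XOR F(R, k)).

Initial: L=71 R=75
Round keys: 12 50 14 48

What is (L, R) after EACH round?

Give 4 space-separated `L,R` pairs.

Round 1 (k=12): L=75 R=204
Round 2 (k=50): L=204 R=148
Round 3 (k=14): L=148 R=211
Round 4 (k=48): L=211 R=3

Answer: 75,204 204,148 148,211 211,3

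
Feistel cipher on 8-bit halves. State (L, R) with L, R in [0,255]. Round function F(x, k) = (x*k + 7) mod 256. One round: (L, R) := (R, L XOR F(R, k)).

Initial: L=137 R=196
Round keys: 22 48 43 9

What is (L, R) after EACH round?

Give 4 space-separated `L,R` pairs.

Answer: 196,86 86,227 227,126 126,150

Derivation:
Round 1 (k=22): L=196 R=86
Round 2 (k=48): L=86 R=227
Round 3 (k=43): L=227 R=126
Round 4 (k=9): L=126 R=150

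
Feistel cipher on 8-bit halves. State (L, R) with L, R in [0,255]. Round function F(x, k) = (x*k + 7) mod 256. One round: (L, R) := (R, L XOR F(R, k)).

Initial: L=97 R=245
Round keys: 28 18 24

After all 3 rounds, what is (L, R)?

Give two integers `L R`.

Round 1 (k=28): L=245 R=178
Round 2 (k=18): L=178 R=126
Round 3 (k=24): L=126 R=101

Answer: 126 101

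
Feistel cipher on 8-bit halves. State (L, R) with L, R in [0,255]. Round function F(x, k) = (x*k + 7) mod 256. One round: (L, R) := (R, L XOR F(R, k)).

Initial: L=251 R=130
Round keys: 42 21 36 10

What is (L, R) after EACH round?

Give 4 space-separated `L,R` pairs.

Round 1 (k=42): L=130 R=160
Round 2 (k=21): L=160 R=165
Round 3 (k=36): L=165 R=155
Round 4 (k=10): L=155 R=176

Answer: 130,160 160,165 165,155 155,176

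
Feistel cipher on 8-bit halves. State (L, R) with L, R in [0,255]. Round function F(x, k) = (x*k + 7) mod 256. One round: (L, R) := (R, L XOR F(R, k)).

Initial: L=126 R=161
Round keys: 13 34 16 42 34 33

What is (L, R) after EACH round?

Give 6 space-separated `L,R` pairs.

Answer: 161,74 74,122 122,237 237,147 147,96 96,244

Derivation:
Round 1 (k=13): L=161 R=74
Round 2 (k=34): L=74 R=122
Round 3 (k=16): L=122 R=237
Round 4 (k=42): L=237 R=147
Round 5 (k=34): L=147 R=96
Round 6 (k=33): L=96 R=244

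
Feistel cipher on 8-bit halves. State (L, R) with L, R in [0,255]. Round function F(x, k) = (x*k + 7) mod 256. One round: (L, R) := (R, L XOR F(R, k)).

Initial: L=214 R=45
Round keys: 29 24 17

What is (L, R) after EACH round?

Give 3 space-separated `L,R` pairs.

Answer: 45,246 246,58 58,23

Derivation:
Round 1 (k=29): L=45 R=246
Round 2 (k=24): L=246 R=58
Round 3 (k=17): L=58 R=23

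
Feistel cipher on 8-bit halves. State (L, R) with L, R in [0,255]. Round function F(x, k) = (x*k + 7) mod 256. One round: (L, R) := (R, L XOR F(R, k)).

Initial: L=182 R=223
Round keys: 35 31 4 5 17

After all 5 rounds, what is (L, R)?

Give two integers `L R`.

Round 1 (k=35): L=223 R=50
Round 2 (k=31): L=50 R=202
Round 3 (k=4): L=202 R=29
Round 4 (k=5): L=29 R=82
Round 5 (k=17): L=82 R=100

Answer: 82 100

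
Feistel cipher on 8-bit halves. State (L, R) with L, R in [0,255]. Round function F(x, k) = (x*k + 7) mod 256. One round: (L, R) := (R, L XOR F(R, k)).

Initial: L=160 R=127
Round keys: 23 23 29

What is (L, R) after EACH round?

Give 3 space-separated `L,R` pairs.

Answer: 127,208 208,200 200,127

Derivation:
Round 1 (k=23): L=127 R=208
Round 2 (k=23): L=208 R=200
Round 3 (k=29): L=200 R=127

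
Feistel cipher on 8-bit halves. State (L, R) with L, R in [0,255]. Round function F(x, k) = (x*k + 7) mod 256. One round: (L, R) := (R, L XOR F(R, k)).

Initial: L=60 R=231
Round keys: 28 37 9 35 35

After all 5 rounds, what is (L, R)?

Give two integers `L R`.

Answer: 69 205

Derivation:
Round 1 (k=28): L=231 R=119
Round 2 (k=37): L=119 R=221
Round 3 (k=9): L=221 R=187
Round 4 (k=35): L=187 R=69
Round 5 (k=35): L=69 R=205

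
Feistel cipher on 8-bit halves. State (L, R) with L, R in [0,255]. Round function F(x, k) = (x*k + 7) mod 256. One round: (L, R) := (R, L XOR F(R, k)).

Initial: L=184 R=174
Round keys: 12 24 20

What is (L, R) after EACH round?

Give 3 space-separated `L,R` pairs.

Answer: 174,151 151,129 129,140

Derivation:
Round 1 (k=12): L=174 R=151
Round 2 (k=24): L=151 R=129
Round 3 (k=20): L=129 R=140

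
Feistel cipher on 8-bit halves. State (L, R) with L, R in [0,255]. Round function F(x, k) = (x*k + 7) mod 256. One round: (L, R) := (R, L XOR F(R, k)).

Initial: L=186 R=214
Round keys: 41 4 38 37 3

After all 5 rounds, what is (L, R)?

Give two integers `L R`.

Round 1 (k=41): L=214 R=247
Round 2 (k=4): L=247 R=53
Round 3 (k=38): L=53 R=18
Round 4 (k=37): L=18 R=148
Round 5 (k=3): L=148 R=209

Answer: 148 209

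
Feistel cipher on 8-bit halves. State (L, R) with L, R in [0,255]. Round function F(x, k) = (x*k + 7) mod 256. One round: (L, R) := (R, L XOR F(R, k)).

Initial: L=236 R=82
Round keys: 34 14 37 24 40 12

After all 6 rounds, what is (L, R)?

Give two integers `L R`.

Answer: 46 203

Derivation:
Round 1 (k=34): L=82 R=7
Round 2 (k=14): L=7 R=59
Round 3 (k=37): L=59 R=137
Round 4 (k=24): L=137 R=228
Round 5 (k=40): L=228 R=46
Round 6 (k=12): L=46 R=203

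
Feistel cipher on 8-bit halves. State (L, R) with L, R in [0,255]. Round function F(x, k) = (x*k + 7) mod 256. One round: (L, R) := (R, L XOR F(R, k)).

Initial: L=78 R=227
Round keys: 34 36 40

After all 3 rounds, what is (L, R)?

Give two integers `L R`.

Answer: 16 228

Derivation:
Round 1 (k=34): L=227 R=99
Round 2 (k=36): L=99 R=16
Round 3 (k=40): L=16 R=228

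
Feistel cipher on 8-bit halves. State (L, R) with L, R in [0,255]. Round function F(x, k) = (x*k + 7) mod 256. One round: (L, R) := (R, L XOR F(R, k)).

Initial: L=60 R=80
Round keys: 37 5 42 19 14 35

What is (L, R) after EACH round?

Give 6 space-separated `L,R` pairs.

Round 1 (k=37): L=80 R=171
Round 2 (k=5): L=171 R=14
Round 3 (k=42): L=14 R=248
Round 4 (k=19): L=248 R=97
Round 5 (k=14): L=97 R=173
Round 6 (k=35): L=173 R=207

Answer: 80,171 171,14 14,248 248,97 97,173 173,207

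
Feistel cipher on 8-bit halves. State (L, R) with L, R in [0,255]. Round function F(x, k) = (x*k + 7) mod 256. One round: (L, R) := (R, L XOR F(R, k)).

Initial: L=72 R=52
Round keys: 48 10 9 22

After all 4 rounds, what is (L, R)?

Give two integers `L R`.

Round 1 (k=48): L=52 R=143
Round 2 (k=10): L=143 R=169
Round 3 (k=9): L=169 R=119
Round 4 (k=22): L=119 R=232

Answer: 119 232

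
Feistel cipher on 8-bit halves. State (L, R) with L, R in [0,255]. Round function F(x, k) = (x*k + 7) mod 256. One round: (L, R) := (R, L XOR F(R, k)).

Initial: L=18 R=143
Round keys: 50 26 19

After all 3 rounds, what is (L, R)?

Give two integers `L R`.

Answer: 242 26

Derivation:
Round 1 (k=50): L=143 R=231
Round 2 (k=26): L=231 R=242
Round 3 (k=19): L=242 R=26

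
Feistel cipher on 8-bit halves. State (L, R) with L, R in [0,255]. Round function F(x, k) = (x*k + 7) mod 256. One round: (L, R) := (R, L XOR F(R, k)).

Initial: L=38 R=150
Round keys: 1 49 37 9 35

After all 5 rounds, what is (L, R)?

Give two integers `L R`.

Answer: 35 176

Derivation:
Round 1 (k=1): L=150 R=187
Round 2 (k=49): L=187 R=68
Round 3 (k=37): L=68 R=96
Round 4 (k=9): L=96 R=35
Round 5 (k=35): L=35 R=176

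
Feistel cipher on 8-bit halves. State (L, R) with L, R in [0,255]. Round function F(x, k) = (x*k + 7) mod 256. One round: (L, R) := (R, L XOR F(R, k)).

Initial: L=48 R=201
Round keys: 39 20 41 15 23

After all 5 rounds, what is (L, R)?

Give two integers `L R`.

Round 1 (k=39): L=201 R=150
Round 2 (k=20): L=150 R=118
Round 3 (k=41): L=118 R=123
Round 4 (k=15): L=123 R=74
Round 5 (k=23): L=74 R=214

Answer: 74 214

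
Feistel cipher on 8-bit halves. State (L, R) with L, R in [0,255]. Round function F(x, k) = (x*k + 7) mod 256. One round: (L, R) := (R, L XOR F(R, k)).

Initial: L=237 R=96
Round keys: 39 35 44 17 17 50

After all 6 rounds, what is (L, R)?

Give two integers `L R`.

Round 1 (k=39): L=96 R=74
Round 2 (k=35): L=74 R=69
Round 3 (k=44): L=69 R=169
Round 4 (k=17): L=169 R=5
Round 5 (k=17): L=5 R=245
Round 6 (k=50): L=245 R=228

Answer: 245 228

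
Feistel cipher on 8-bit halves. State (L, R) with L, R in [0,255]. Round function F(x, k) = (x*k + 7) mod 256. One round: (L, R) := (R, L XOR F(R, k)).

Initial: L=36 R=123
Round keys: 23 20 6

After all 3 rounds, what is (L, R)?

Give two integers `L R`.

Round 1 (k=23): L=123 R=48
Round 2 (k=20): L=48 R=188
Round 3 (k=6): L=188 R=95

Answer: 188 95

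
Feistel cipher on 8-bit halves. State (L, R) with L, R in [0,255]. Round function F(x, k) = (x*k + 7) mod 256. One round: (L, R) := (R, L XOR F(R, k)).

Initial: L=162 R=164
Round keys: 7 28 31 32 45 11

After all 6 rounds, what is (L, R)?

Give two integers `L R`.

Round 1 (k=7): L=164 R=33
Round 2 (k=28): L=33 R=7
Round 3 (k=31): L=7 R=193
Round 4 (k=32): L=193 R=32
Round 5 (k=45): L=32 R=102
Round 6 (k=11): L=102 R=73

Answer: 102 73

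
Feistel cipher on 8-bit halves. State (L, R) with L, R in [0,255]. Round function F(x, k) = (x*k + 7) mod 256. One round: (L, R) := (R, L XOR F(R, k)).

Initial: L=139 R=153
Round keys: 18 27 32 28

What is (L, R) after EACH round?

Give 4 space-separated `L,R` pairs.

Answer: 153,66 66,100 100,197 197,247

Derivation:
Round 1 (k=18): L=153 R=66
Round 2 (k=27): L=66 R=100
Round 3 (k=32): L=100 R=197
Round 4 (k=28): L=197 R=247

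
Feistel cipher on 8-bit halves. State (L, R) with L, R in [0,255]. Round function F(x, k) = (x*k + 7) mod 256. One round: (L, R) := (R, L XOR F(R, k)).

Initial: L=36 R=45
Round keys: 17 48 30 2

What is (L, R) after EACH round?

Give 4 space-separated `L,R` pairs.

Round 1 (k=17): L=45 R=32
Round 2 (k=48): L=32 R=42
Round 3 (k=30): L=42 R=211
Round 4 (k=2): L=211 R=135

Answer: 45,32 32,42 42,211 211,135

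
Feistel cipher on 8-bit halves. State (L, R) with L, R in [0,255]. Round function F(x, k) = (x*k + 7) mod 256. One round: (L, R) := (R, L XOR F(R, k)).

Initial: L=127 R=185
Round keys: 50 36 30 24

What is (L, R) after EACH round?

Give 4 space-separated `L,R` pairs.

Round 1 (k=50): L=185 R=86
Round 2 (k=36): L=86 R=166
Round 3 (k=30): L=166 R=45
Round 4 (k=24): L=45 R=153

Answer: 185,86 86,166 166,45 45,153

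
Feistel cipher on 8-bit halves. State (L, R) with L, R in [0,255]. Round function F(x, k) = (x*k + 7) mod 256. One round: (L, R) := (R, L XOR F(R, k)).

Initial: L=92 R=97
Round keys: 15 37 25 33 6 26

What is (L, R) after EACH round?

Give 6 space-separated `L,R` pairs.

Round 1 (k=15): L=97 R=234
Round 2 (k=37): L=234 R=184
Round 3 (k=25): L=184 R=21
Round 4 (k=33): L=21 R=4
Round 5 (k=6): L=4 R=10
Round 6 (k=26): L=10 R=15

Answer: 97,234 234,184 184,21 21,4 4,10 10,15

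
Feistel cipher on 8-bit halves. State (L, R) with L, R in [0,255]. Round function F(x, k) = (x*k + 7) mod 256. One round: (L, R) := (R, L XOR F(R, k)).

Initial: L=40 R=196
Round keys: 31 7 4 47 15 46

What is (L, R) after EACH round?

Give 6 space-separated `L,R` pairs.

Answer: 196,235 235,176 176,44 44,171 171,32 32,108

Derivation:
Round 1 (k=31): L=196 R=235
Round 2 (k=7): L=235 R=176
Round 3 (k=4): L=176 R=44
Round 4 (k=47): L=44 R=171
Round 5 (k=15): L=171 R=32
Round 6 (k=46): L=32 R=108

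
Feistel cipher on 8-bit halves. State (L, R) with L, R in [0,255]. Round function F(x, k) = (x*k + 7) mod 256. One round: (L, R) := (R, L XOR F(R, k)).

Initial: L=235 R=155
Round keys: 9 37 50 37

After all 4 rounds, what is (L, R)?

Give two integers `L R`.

Round 1 (k=9): L=155 R=145
Round 2 (k=37): L=145 R=103
Round 3 (k=50): L=103 R=180
Round 4 (k=37): L=180 R=108

Answer: 180 108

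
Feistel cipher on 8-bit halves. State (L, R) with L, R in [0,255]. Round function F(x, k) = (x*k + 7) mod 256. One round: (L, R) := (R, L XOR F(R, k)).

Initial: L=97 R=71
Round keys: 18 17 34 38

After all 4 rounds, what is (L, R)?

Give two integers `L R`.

Round 1 (k=18): L=71 R=100
Round 2 (k=17): L=100 R=236
Round 3 (k=34): L=236 R=59
Round 4 (k=38): L=59 R=37

Answer: 59 37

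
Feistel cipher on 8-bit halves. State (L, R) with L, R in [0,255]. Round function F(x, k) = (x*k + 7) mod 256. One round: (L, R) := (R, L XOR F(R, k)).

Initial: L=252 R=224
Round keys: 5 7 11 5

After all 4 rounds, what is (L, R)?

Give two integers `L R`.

Answer: 136 11

Derivation:
Round 1 (k=5): L=224 R=155
Round 2 (k=7): L=155 R=164
Round 3 (k=11): L=164 R=136
Round 4 (k=5): L=136 R=11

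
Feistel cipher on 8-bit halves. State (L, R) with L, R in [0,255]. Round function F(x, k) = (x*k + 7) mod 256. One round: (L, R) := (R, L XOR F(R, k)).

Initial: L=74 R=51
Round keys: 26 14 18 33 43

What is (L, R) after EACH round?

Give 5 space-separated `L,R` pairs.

Round 1 (k=26): L=51 R=127
Round 2 (k=14): L=127 R=202
Round 3 (k=18): L=202 R=68
Round 4 (k=33): L=68 R=1
Round 5 (k=43): L=1 R=118

Answer: 51,127 127,202 202,68 68,1 1,118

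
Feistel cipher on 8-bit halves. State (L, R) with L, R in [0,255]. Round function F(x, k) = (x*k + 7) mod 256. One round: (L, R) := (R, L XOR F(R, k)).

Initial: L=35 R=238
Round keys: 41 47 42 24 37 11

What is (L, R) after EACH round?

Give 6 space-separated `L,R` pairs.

Answer: 238,6 6,207 207,251 251,64 64,188 188,91

Derivation:
Round 1 (k=41): L=238 R=6
Round 2 (k=47): L=6 R=207
Round 3 (k=42): L=207 R=251
Round 4 (k=24): L=251 R=64
Round 5 (k=37): L=64 R=188
Round 6 (k=11): L=188 R=91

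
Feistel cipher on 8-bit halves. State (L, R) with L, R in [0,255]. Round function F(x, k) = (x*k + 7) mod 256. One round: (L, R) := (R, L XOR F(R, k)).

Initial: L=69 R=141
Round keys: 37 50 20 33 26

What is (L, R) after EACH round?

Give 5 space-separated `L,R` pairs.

Round 1 (k=37): L=141 R=45
Round 2 (k=50): L=45 R=92
Round 3 (k=20): L=92 R=26
Round 4 (k=33): L=26 R=61
Round 5 (k=26): L=61 R=35

Answer: 141,45 45,92 92,26 26,61 61,35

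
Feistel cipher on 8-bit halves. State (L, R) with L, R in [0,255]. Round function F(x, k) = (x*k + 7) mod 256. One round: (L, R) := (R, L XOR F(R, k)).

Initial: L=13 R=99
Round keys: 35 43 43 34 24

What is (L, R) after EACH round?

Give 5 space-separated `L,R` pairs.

Round 1 (k=35): L=99 R=157
Round 2 (k=43): L=157 R=5
Round 3 (k=43): L=5 R=67
Round 4 (k=34): L=67 R=232
Round 5 (k=24): L=232 R=132

Answer: 99,157 157,5 5,67 67,232 232,132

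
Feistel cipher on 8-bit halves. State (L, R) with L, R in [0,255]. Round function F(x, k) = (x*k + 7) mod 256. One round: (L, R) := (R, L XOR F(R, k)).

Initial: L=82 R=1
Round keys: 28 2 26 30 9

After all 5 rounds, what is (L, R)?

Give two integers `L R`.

Round 1 (k=28): L=1 R=113
Round 2 (k=2): L=113 R=232
Round 3 (k=26): L=232 R=230
Round 4 (k=30): L=230 R=19
Round 5 (k=9): L=19 R=84

Answer: 19 84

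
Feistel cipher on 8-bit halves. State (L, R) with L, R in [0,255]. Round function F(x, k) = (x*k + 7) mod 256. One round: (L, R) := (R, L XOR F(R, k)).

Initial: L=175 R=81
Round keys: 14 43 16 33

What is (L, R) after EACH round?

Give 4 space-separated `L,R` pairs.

Answer: 81,218 218,244 244,157 157,176

Derivation:
Round 1 (k=14): L=81 R=218
Round 2 (k=43): L=218 R=244
Round 3 (k=16): L=244 R=157
Round 4 (k=33): L=157 R=176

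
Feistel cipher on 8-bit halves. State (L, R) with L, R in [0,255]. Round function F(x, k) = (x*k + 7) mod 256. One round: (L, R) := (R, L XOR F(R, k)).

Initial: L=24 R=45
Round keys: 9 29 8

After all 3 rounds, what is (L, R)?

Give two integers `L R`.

Round 1 (k=9): L=45 R=132
Round 2 (k=29): L=132 R=214
Round 3 (k=8): L=214 R=51

Answer: 214 51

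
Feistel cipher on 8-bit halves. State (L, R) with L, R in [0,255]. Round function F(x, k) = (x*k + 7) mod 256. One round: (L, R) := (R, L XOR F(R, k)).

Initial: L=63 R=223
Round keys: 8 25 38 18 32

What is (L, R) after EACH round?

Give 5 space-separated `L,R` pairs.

Answer: 223,192 192,24 24,87 87,61 61,240

Derivation:
Round 1 (k=8): L=223 R=192
Round 2 (k=25): L=192 R=24
Round 3 (k=38): L=24 R=87
Round 4 (k=18): L=87 R=61
Round 5 (k=32): L=61 R=240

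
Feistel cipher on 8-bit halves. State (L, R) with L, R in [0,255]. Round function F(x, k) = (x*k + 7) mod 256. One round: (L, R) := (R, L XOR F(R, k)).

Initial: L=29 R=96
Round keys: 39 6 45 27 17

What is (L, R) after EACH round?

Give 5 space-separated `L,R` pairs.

Round 1 (k=39): L=96 R=186
Round 2 (k=6): L=186 R=3
Round 3 (k=45): L=3 R=52
Round 4 (k=27): L=52 R=128
Round 5 (k=17): L=128 R=179

Answer: 96,186 186,3 3,52 52,128 128,179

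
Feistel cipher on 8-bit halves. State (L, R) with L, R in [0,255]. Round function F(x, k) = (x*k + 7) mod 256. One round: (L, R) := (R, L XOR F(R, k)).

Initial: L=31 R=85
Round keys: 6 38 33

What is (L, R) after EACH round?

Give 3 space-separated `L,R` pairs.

Answer: 85,26 26,182 182,103

Derivation:
Round 1 (k=6): L=85 R=26
Round 2 (k=38): L=26 R=182
Round 3 (k=33): L=182 R=103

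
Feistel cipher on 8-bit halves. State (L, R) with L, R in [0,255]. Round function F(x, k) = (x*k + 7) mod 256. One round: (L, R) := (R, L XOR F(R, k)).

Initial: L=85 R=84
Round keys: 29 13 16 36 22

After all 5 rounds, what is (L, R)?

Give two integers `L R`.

Answer: 82 90

Derivation:
Round 1 (k=29): L=84 R=222
Round 2 (k=13): L=222 R=25
Round 3 (k=16): L=25 R=73
Round 4 (k=36): L=73 R=82
Round 5 (k=22): L=82 R=90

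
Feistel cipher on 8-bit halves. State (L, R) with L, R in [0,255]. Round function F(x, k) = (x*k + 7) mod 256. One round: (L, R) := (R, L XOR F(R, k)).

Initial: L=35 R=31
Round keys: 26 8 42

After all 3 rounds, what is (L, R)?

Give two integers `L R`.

Round 1 (k=26): L=31 R=14
Round 2 (k=8): L=14 R=104
Round 3 (k=42): L=104 R=25

Answer: 104 25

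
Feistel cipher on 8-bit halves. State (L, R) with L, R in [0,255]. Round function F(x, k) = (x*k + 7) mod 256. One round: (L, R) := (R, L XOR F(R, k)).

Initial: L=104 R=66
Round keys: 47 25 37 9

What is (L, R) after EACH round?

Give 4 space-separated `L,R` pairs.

Round 1 (k=47): L=66 R=77
Round 2 (k=25): L=77 R=206
Round 3 (k=37): L=206 R=128
Round 4 (k=9): L=128 R=73

Answer: 66,77 77,206 206,128 128,73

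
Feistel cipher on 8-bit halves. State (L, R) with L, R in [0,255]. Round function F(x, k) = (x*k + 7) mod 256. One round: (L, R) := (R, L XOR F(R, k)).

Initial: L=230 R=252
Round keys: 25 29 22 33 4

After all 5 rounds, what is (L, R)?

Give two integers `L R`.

Answer: 133 65

Derivation:
Round 1 (k=25): L=252 R=69
Round 2 (k=29): L=69 R=36
Round 3 (k=22): L=36 R=90
Round 4 (k=33): L=90 R=133
Round 5 (k=4): L=133 R=65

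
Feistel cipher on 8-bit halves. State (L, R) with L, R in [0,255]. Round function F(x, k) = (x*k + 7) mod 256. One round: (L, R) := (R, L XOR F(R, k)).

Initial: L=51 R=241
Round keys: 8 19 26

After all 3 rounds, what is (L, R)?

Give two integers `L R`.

Answer: 10 183

Derivation:
Round 1 (k=8): L=241 R=188
Round 2 (k=19): L=188 R=10
Round 3 (k=26): L=10 R=183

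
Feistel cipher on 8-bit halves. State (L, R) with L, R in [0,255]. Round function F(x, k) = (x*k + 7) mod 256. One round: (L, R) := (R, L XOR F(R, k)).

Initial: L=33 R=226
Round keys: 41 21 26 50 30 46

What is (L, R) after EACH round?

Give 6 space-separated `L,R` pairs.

Answer: 226,24 24,29 29,225 225,228 228,94 94,15

Derivation:
Round 1 (k=41): L=226 R=24
Round 2 (k=21): L=24 R=29
Round 3 (k=26): L=29 R=225
Round 4 (k=50): L=225 R=228
Round 5 (k=30): L=228 R=94
Round 6 (k=46): L=94 R=15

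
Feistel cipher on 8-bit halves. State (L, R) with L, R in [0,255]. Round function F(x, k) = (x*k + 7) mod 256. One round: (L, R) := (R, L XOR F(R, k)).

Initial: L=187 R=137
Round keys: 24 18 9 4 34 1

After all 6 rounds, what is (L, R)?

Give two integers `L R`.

Answer: 88 178

Derivation:
Round 1 (k=24): L=137 R=100
Round 2 (k=18): L=100 R=134
Round 3 (k=9): L=134 R=217
Round 4 (k=4): L=217 R=237
Round 5 (k=34): L=237 R=88
Round 6 (k=1): L=88 R=178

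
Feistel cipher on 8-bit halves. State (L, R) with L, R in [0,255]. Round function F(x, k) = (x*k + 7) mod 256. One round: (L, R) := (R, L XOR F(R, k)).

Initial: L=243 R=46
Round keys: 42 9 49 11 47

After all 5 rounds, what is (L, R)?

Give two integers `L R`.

Answer: 110 89

Derivation:
Round 1 (k=42): L=46 R=96
Round 2 (k=9): L=96 R=73
Round 3 (k=49): L=73 R=96
Round 4 (k=11): L=96 R=110
Round 5 (k=47): L=110 R=89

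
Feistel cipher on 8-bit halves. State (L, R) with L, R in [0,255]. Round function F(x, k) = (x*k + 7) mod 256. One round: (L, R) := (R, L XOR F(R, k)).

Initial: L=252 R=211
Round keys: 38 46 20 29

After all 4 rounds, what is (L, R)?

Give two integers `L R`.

Answer: 122 167

Derivation:
Round 1 (k=38): L=211 R=165
Round 2 (k=46): L=165 R=126
Round 3 (k=20): L=126 R=122
Round 4 (k=29): L=122 R=167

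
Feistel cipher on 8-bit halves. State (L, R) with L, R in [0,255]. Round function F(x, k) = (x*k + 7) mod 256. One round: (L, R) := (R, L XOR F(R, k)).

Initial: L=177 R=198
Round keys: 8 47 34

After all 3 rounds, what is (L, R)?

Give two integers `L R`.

Round 1 (k=8): L=198 R=134
Round 2 (k=47): L=134 R=103
Round 3 (k=34): L=103 R=51

Answer: 103 51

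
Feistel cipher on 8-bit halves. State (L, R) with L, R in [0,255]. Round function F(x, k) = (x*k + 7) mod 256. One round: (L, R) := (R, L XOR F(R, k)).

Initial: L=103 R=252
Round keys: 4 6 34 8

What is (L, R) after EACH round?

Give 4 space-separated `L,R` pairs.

Round 1 (k=4): L=252 R=144
Round 2 (k=6): L=144 R=155
Round 3 (k=34): L=155 R=13
Round 4 (k=8): L=13 R=244

Answer: 252,144 144,155 155,13 13,244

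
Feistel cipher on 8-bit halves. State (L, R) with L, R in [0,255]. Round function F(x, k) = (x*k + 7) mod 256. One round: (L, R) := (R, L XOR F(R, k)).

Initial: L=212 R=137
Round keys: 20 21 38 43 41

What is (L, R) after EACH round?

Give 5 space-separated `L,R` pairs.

Answer: 137,111 111,171 171,6 6,162 162,255

Derivation:
Round 1 (k=20): L=137 R=111
Round 2 (k=21): L=111 R=171
Round 3 (k=38): L=171 R=6
Round 4 (k=43): L=6 R=162
Round 5 (k=41): L=162 R=255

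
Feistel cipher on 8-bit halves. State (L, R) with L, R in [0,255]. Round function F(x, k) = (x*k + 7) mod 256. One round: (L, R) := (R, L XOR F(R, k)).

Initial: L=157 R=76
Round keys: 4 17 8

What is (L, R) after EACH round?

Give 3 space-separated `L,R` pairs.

Answer: 76,170 170,29 29,69

Derivation:
Round 1 (k=4): L=76 R=170
Round 2 (k=17): L=170 R=29
Round 3 (k=8): L=29 R=69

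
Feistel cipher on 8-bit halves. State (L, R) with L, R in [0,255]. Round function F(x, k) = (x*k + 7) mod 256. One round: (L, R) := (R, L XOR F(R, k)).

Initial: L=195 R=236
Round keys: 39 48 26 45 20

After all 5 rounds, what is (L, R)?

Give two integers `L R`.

Round 1 (k=39): L=236 R=56
Round 2 (k=48): L=56 R=107
Round 3 (k=26): L=107 R=221
Round 4 (k=45): L=221 R=139
Round 5 (k=20): L=139 R=62

Answer: 139 62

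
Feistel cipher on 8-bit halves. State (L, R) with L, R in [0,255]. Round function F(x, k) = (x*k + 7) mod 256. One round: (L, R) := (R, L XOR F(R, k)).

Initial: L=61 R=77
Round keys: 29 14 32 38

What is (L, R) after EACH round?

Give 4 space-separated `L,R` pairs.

Round 1 (k=29): L=77 R=253
Round 2 (k=14): L=253 R=144
Round 3 (k=32): L=144 R=250
Round 4 (k=38): L=250 R=179

Answer: 77,253 253,144 144,250 250,179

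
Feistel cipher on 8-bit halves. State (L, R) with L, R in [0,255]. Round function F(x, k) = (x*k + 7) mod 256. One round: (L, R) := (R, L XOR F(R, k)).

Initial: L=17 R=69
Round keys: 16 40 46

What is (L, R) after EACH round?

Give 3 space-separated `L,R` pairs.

Round 1 (k=16): L=69 R=70
Round 2 (k=40): L=70 R=178
Round 3 (k=46): L=178 R=69

Answer: 69,70 70,178 178,69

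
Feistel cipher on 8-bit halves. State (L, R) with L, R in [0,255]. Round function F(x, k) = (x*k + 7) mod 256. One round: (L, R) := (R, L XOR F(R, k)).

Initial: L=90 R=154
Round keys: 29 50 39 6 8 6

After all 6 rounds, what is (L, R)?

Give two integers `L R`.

Answer: 140 225

Derivation:
Round 1 (k=29): L=154 R=35
Round 2 (k=50): L=35 R=71
Round 3 (k=39): L=71 R=251
Round 4 (k=6): L=251 R=174
Round 5 (k=8): L=174 R=140
Round 6 (k=6): L=140 R=225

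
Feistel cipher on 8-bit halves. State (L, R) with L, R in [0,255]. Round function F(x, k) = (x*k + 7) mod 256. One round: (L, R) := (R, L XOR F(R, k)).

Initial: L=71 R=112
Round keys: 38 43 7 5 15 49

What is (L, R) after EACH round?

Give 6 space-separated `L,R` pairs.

Round 1 (k=38): L=112 R=224
Round 2 (k=43): L=224 R=215
Round 3 (k=7): L=215 R=8
Round 4 (k=5): L=8 R=248
Round 5 (k=15): L=248 R=135
Round 6 (k=49): L=135 R=38

Answer: 112,224 224,215 215,8 8,248 248,135 135,38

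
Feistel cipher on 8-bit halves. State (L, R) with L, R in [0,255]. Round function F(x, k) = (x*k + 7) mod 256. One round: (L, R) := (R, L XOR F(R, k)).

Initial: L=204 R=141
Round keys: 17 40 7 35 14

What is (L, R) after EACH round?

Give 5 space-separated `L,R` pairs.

Round 1 (k=17): L=141 R=168
Round 2 (k=40): L=168 R=202
Round 3 (k=7): L=202 R=37
Round 4 (k=35): L=37 R=220
Round 5 (k=14): L=220 R=42

Answer: 141,168 168,202 202,37 37,220 220,42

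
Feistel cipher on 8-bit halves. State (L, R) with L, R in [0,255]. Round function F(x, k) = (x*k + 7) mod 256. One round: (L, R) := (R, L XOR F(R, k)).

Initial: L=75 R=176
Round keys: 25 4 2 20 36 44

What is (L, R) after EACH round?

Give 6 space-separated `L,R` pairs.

Answer: 176,124 124,71 71,233 233,124 124,158 158,83

Derivation:
Round 1 (k=25): L=176 R=124
Round 2 (k=4): L=124 R=71
Round 3 (k=2): L=71 R=233
Round 4 (k=20): L=233 R=124
Round 5 (k=36): L=124 R=158
Round 6 (k=44): L=158 R=83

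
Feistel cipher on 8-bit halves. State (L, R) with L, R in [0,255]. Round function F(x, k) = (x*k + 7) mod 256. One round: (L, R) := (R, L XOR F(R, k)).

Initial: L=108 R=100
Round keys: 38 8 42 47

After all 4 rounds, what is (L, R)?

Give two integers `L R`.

Round 1 (k=38): L=100 R=179
Round 2 (k=8): L=179 R=251
Round 3 (k=42): L=251 R=134
Round 4 (k=47): L=134 R=90

Answer: 134 90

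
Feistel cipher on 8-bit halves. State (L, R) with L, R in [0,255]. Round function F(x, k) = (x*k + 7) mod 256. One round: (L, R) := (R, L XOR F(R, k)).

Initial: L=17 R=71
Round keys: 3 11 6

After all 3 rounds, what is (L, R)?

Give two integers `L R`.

Answer: 145 160

Derivation:
Round 1 (k=3): L=71 R=205
Round 2 (k=11): L=205 R=145
Round 3 (k=6): L=145 R=160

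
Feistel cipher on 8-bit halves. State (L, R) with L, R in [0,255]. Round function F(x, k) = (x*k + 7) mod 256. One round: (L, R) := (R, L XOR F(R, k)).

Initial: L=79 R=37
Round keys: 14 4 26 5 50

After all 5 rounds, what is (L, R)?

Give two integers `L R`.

Answer: 30 234

Derivation:
Round 1 (k=14): L=37 R=66
Round 2 (k=4): L=66 R=42
Round 3 (k=26): L=42 R=9
Round 4 (k=5): L=9 R=30
Round 5 (k=50): L=30 R=234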